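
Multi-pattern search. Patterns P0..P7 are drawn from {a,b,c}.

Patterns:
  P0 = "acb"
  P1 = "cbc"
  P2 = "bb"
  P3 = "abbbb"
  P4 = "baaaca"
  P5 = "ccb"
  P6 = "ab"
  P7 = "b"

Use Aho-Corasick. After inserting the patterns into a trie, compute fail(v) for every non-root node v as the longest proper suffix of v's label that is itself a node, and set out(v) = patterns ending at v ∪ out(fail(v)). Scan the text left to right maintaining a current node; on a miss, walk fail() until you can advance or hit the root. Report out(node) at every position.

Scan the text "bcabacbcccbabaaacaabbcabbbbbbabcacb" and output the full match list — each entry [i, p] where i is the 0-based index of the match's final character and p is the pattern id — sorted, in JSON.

Construct AC machine:
Trie nodes:
  n0 'ε': a→1 b→7 c→4
  n1 'a': b→9 c→2
  n2 'ac': b→3
  n3 'acb': ·  [P0 ends]
  n4 'c': b→5 c→18
  n5 'cb': c→6
  n6 'cbc': ·  [P1 ends]
  n7 'b': a→13 b→8  [P7 ends]
  n8 'bb': ·  [P2 ends]
  n9 'ab': b→10  [P6 ends]
  n10 'abb': b→11
  n11 'abbb': b→12
  n12 'abbbb': ·  [P3 ends]
  n13 'ba': a→14
  n14 'baa': a→15
  n15 'baaa': c→16
  n16 'baaac': a→17
  n17 'baaaca': ·  [P4 ends]
  n18 'cc': b→19
  n19 'ccb': ·  [P5 ends]

Failure links (BFS by depth):
  fail(1) 'a': from fail(0)=0 chase 'a': 0 ⇒ 0;  out=∅∪out(0)=∅
  fail(4) 'c': from fail(0)=0 chase 'c': 0 ⇒ 0;  out=∅∪out(0)=∅
  fail(7) 'b': from fail(0)=0 chase 'b': 0 ⇒ 0;  out={7}∪out(0)={7}
  fail(2) 'ac': from fail(1)=0 chase 'c': 0 ⇒ 4;  out=∅∪out(4)=∅
  fail(5) 'cb': from fail(4)=0 chase 'b': 0 ⇒ 7;  out=∅∪out(7)={7}
  fail(8) 'bb': from fail(7)=0 chase 'b': 0 ⇒ 7;  out={2}∪out(7)={2,7}
  fail(9) 'ab': from fail(1)=0 chase 'b': 0 ⇒ 7;  out={6}∪out(7)={6,7}
  fail(13) 'ba': from fail(7)=0 chase 'a': 0 ⇒ 1;  out=∅∪out(1)=∅
  fail(18) 'cc': from fail(4)=0 chase 'c': 0 ⇒ 4;  out=∅∪out(4)=∅
  fail(3) 'acb': from fail(2)=4 chase 'b': 4 ⇒ 5;  out={0}∪out(5)={0,7}
  fail(6) 'cbc': from fail(5)=7 chase 'c': 7→0 ⇒ 4;  out={1}∪out(4)={1}
  fail(10) 'abb': from fail(9)=7 chase 'b': 7 ⇒ 8;  out=∅∪out(8)={2,7}
  fail(14) 'baa': from fail(13)=1 chase 'a': 1→0 ⇒ 1;  out=∅∪out(1)=∅
  fail(19) 'ccb': from fail(18)=4 chase 'b': 4 ⇒ 5;  out={5}∪out(5)={5,7}
  fail(11) 'abbb': from fail(10)=8 chase 'b': 8→7 ⇒ 8;  out=∅∪out(8)={2,7}
  fail(15) 'baaa': from fail(14)=1 chase 'a': 1→0 ⇒ 1;  out=∅∪out(1)=∅
  fail(12) 'abbbb': from fail(11)=8 chase 'b': 8→7 ⇒ 8;  out={3}∪out(8)={2,3,7}
  fail(16) 'baaac': from fail(15)=1 chase 'c': 1 ⇒ 2;  out=∅∪out(2)=∅
  fail(17) 'baaaca': from fail(16)=2 chase 'a': 2→4→0 ⇒ 1;  out={4}∪out(1)={4}

Text stream:
pos 0 'b': at 7  → match P7@[0:0]
pos 1 'c': at 4 ·f
pos 2 'a': at 1 ·f
pos 3 'b': at 9  → match P6@[2:3],P7@[3:3]
pos 4 'a': at 13 ·f
pos 5 'c': at 2 ·f
pos 6 'b': at 3  → match P0@[4:6],P7@[6:6]
pos 7 'c': at 6 ·f  → match P1@[5:7]
pos 8 'c': at 18 ·f
pos 9 'c': at 18 ·f
pos 10 'b': at 19  → match P5@[8:10],P7@[10:10]
pos 11 'a': at 13 ·f
pos 12 'b': at 9 ·f  → match P6@[11:12],P7@[12:12]
pos 13 'a': at 13 ·f
pos 14 'a': at 14
pos 15 'a': at 15
pos 16 'c': at 16
pos 17 'a': at 17  → match P4@[12:17]
pos 18 'a': at 1 ·f
pos 19 'b': at 9  → match P6@[18:19],P7@[19:19]
pos 20 'b': at 10  → match P2@[19:20],P7@[20:20]
pos 21 'c': at 4 ·f
pos 22 'a': at 1 ·f
pos 23 'b': at 9  → match P6@[22:23],P7@[23:23]
pos 24 'b': at 10  → match P2@[23:24],P7@[24:24]
pos 25 'b': at 11  → match P2@[24:25],P7@[25:25]
pos 26 'b': at 12  → match P2@[25:26],P3@[22:26],P7@[26:26]
pos 27 'b': at 8 ·f  → match P2@[26:27],P7@[27:27]
pos 28 'b': at 8 ·f  → match P2@[27:28],P7@[28:28]
pos 29 'a': at 13 ·f
pos 30 'b': at 9 ·f  → match P6@[29:30],P7@[30:30]
pos 31 'c': at 4 ·f
pos 32 'a': at 1 ·f
pos 33 'c': at 2
pos 34 'b': at 3  → match P0@[32:34],P7@[34:34]

Matches: [[0,7],[3,6],[3,7],[6,0],[6,7],[7,1],[10,5],[10,7],[12,6],[12,7],[17,4],[19,6],[19,7],[20,2],[20,7],[23,6],[23,7],[24,2],[24,7],[25,2],[25,7],[26,2],[26,3],[26,7],[27,2],[27,7],[28,2],[28,7],[30,6],[30,7],[34,0],[34,7]]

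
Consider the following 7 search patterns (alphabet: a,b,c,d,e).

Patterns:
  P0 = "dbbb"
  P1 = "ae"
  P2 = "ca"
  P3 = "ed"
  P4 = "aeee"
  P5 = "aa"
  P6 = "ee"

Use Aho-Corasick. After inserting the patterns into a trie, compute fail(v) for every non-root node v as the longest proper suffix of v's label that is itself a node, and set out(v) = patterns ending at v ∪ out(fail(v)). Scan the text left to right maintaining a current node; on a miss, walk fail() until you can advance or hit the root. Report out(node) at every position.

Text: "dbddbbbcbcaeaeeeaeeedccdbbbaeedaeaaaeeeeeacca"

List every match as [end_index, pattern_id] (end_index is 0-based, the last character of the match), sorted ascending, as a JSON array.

Build:
Trie (insert patterns):
  n0 'ε': a→5 c→7 d→1 e→9
  n1 'd': b→2
  n2 'db': b→3
  n3 'dbb': b→4
  n4 'dbbb': ·  ←P0
  n5 'a': a→13 e→6
  n6 'ae': e→11  ←P1
  n7 'c': a→8
  n8 'ca': ·  ←P2
  n9 'e': d→10 e→14
  n10 'ed': ·  ←P3
  n11 'aee': e→12
  n12 'aeee': ·  ←P4
  n13 'aa': ·  ←P5
  n14 'ee': ·  ←P6

Failure links (BFS by depth):
  fail(1) 'd': from fail(0)=0 chase 'd': 0 ⇒ 0;  out=∅∪out(0)=∅
  fail(5) 'a': from fail(0)=0 chase 'a': 0 ⇒ 0;  out=∅∪out(0)=∅
  fail(7) 'c': from fail(0)=0 chase 'c': 0 ⇒ 0;  out=∅∪out(0)=∅
  fail(9) 'e': from fail(0)=0 chase 'e': 0 ⇒ 0;  out=∅∪out(0)=∅
  fail(2) 'db': from fail(1)=0 chase 'b': 0 ⇒ 0;  out=∅∪out(0)=∅
  fail(6) 'ae': from fail(5)=0 chase 'e': 0 ⇒ 9;  out={1}∪out(9)={1}
  fail(8) 'ca': from fail(7)=0 chase 'a': 0 ⇒ 5;  out={2}∪out(5)={2}
  fail(10) 'ed': from fail(9)=0 chase 'd': 0 ⇒ 1;  out={3}∪out(1)={3}
  fail(13) 'aa': from fail(5)=0 chase 'a': 0 ⇒ 5;  out={5}∪out(5)={5}
  fail(14) 'ee': from fail(9)=0 chase 'e': 0 ⇒ 9;  out={6}∪out(9)={6}
  fail(3) 'dbb': from fail(2)=0 chase 'b': 0 ⇒ 0;  out=∅∪out(0)=∅
  fail(11) 'aee': from fail(6)=9 chase 'e': 9 ⇒ 14;  out=∅∪out(14)={6}
  fail(4) 'dbbb': from fail(3)=0 chase 'b': 0 ⇒ 0;  out={0}∪out(0)={0}
  fail(12) 'aeee': from fail(11)=14 chase 'e': 14→9 ⇒ 14;  out={4}∪out(14)={4,6}

Scan:
[0] read 'd'  n0⇒n1
[1] read 'b'  n1⇒n2
[2] read 'd'  n2⇒n1 ·f
[3] read 'd'  n1⇒n1 ·f
[4] read 'b'  n1⇒n2
[5] read 'b'  n2⇒n3
[6] read 'b'  n3⇒n4  → match P0@[3:6]
[7] read 'c'  n4⇒n7 ·f
[8] read 'b'  n7⇒n0 ·f
[9] read 'c'  n0⇒n7
[10] read 'a'  n7⇒n8  → match P2@[9:10]
[11] read 'e'  n8⇒n6 ·f  → match P1@[10:11]
[12] read 'a'  n6⇒n5 ·f
[13] read 'e'  n5⇒n6  → match P1@[12:13]
[14] read 'e'  n6⇒n11  → match P6@[13:14]
[15] read 'e'  n11⇒n12  → match P4@[12:15],P6@[14:15]
[16] read 'a'  n12⇒n5 ·f
[17] read 'e'  n5⇒n6  → match P1@[16:17]
[18] read 'e'  n6⇒n11  → match P6@[17:18]
[19] read 'e'  n11⇒n12  → match P4@[16:19],P6@[18:19]
[20] read 'd'  n12⇒n10 ·f  → match P3@[19:20]
[21] read 'c'  n10⇒n7 ·f
[22] read 'c'  n7⇒n7 ·f
[23] read 'd'  n7⇒n1 ·f
[24] read 'b'  n1⇒n2
[25] read 'b'  n2⇒n3
[26] read 'b'  n3⇒n4  → match P0@[23:26]
[27] read 'a'  n4⇒n5 ·f
[28] read 'e'  n5⇒n6  → match P1@[27:28]
[29] read 'e'  n6⇒n11  → match P6@[28:29]
[30] read 'd'  n11⇒n10 ·f  → match P3@[29:30]
[31] read 'a'  n10⇒n5 ·f
[32] read 'e'  n5⇒n6  → match P1@[31:32]
[33] read 'a'  n6⇒n5 ·f
[34] read 'a'  n5⇒n13  → match P5@[33:34]
[35] read 'a'  n13⇒n13 ·f  → match P5@[34:35]
[36] read 'e'  n13⇒n6 ·f  → match P1@[35:36]
[37] read 'e'  n6⇒n11  → match P6@[36:37]
[38] read 'e'  n11⇒n12  → match P4@[35:38],P6@[37:38]
[39] read 'e'  n12⇒n14 ·f  → match P6@[38:39]
[40] read 'e'  n14⇒n14 ·f  → match P6@[39:40]
[41] read 'a'  n14⇒n5 ·f
[42] read 'c'  n5⇒n7 ·f
[43] read 'c'  n7⇒n7 ·f
[44] read 'a'  n7⇒n8  → match P2@[43:44]

All matches (sorted): [[6,0],[10,2],[11,1],[13,1],[14,6],[15,4],[15,6],[17,1],[18,6],[19,4],[19,6],[20,3],[26,0],[28,1],[29,6],[30,3],[32,1],[34,5],[35,5],[36,1],[37,6],[38,4],[38,6],[39,6],[40,6],[44,2]]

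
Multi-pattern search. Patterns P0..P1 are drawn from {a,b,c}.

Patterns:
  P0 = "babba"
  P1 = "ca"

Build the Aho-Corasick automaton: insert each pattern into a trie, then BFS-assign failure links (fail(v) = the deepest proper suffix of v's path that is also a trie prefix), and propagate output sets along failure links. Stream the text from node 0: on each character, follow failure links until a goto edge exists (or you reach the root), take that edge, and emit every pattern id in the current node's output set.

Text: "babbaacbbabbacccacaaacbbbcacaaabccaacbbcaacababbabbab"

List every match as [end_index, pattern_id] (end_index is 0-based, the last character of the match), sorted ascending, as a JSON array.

Build automaton:
Trie (insert patterns):
  0='ε' goto b→1 c→6
  1='b' goto a→2
  2='ba' goto b→3
  3='bab' goto b→4
  4='babb' goto a→5
  5='babba' goto ·  ←P0
  6='c' goto a→7
  7='ca' goto ·  ←P1

BFS fail/out derivation:
  fail(1) 'b': from fail(0)=0 chase 'b': 0 ⇒ 0;  out=∅∪out(0)=∅
  fail(6) 'c': from fail(0)=0 chase 'c': 0 ⇒ 0;  out=∅∪out(0)=∅
  fail(2) 'ba': from fail(1)=0 chase 'a': 0 ⇒ 0;  out=∅∪out(0)=∅
  fail(7) 'ca': from fail(6)=0 chase 'a': 0 ⇒ 0;  out={1}∪out(0)={1}
  fail(3) 'bab': from fail(2)=0 chase 'b': 0 ⇒ 1;  out=∅∪out(1)=∅
  fail(4) 'babb': from fail(3)=1 chase 'b': 1→0 ⇒ 1;  out=∅∪out(1)=∅
  fail(5) 'babba': from fail(4)=1 chase 'a': 1 ⇒ 2;  out={0}∪out(2)={0}

Run:
i=0 'b': node 0→1
i=1 'a': node 1→2
i=2 'b': node 2→3
i=3 'b': node 3→4
i=4 'a': node 4→5  ** P0@[0:4]
i=5 'a': node 5→0 (fail-walked)
i=6 'c': node 0→6
i=7 'b': node 6→1 (fail-walked)
i=8 'b': node 1→1 (fail-walked)
i=9 'a': node 1→2
i=10 'b': node 2→3
i=11 'b': node 3→4
i=12 'a': node 4→5  ** P0@[8:12]
i=13 'c': node 5→6 (fail-walked)
i=14 'c': node 6→6 (fail-walked)
i=15 'c': node 6→6 (fail-walked)
i=16 'a': node 6→7  ** P1@[15:16]
i=17 'c': node 7→6 (fail-walked)
i=18 'a': node 6→7  ** P1@[17:18]
i=19 'a': node 7→0 (fail-walked)
i=20 'a': node 0→0
i=21 'c': node 0→6
i=22 'b': node 6→1 (fail-walked)
i=23 'b': node 1→1 (fail-walked)
i=24 'b': node 1→1 (fail-walked)
i=25 'c': node 1→6 (fail-walked)
i=26 'a': node 6→7  ** P1@[25:26]
i=27 'c': node 7→6 (fail-walked)
i=28 'a': node 6→7  ** P1@[27:28]
i=29 'a': node 7→0 (fail-walked)
i=30 'a': node 0→0
i=31 'b': node 0→1
i=32 'c': node 1→6 (fail-walked)
i=33 'c': node 6→6 (fail-walked)
i=34 'a': node 6→7  ** P1@[33:34]
i=35 'a': node 7→0 (fail-walked)
i=36 'c': node 0→6
i=37 'b': node 6→1 (fail-walked)
i=38 'b': node 1→1 (fail-walked)
i=39 'c': node 1→6 (fail-walked)
i=40 'a': node 6→7  ** P1@[39:40]
i=41 'a': node 7→0 (fail-walked)
i=42 'c': node 0→6
i=43 'a': node 6→7  ** P1@[42:43]
i=44 'b': node 7→1 (fail-walked)
i=45 'a': node 1→2
i=46 'b': node 2→3
i=47 'b': node 3→4
i=48 'a': node 4→5  ** P0@[44:48]
i=49 'b': node 5→3 (fail-walked)
i=50 'b': node 3→4
i=51 'a': node 4→5  ** P0@[47:51]
i=52 'b': node 5→3 (fail-walked)

All matches (sorted): [[4,0],[12,0],[16,1],[18,1],[26,1],[28,1],[34,1],[40,1],[43,1],[48,0],[51,0]]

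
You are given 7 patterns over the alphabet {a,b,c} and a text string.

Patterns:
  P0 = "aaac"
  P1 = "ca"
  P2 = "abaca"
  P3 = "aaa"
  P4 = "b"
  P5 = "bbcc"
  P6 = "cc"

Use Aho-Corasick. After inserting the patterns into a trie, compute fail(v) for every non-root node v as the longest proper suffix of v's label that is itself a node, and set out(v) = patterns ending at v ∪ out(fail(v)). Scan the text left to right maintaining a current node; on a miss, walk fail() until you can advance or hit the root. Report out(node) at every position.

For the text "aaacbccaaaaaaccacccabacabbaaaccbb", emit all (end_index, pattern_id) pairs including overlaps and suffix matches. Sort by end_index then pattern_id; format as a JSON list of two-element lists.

Construct AC machine:
Trie nodes:
  0='ε' goto a→1 b→11 c→5
  1='a' goto a→2 b→7
  2='aa' goto a→3
  3='aaa' goto c→4  ←P3
  4='aaac' goto ·  ←P0
  5='c' goto a→6 c→15
  6='ca' goto ·  ←P1
  7='ab' goto a→8
  8='aba' goto c→9
  9='abac' goto a→10
  10='abaca' goto ·  ←P2
  11='b' goto b→12  ←P4
  12='bb' goto c→13
  13='bbc' goto c→14
  14='bbcc' goto ·  ←P5
  15='cc' goto ·  ←P6

BFS fail/out derivation:
  n1('a'): parent n0 fail=0; on 'a' 0 → fail=0;  out ∅∪∅=∅
  n5('c'): parent n0 fail=0; on 'c' 0 → fail=0;  out ∅∪∅=∅
  n11('b'): parent n0 fail=0; on 'b' 0 → fail=0;  out {4}∪∅={4}
  n2('aa'): parent n1 fail=0; on 'a' 0 → fail=1;  out ∅∪∅=∅
  n6('ca'): parent n5 fail=0; on 'a' 0 → fail=1;  out {1}∪∅={1}
  n7('ab'): parent n1 fail=0; on 'b' 0 → fail=11;  out ∅∪{4}={4}
  n12('bb'): parent n11 fail=0; on 'b' 0 → fail=11;  out ∅∪{4}={4}
  n15('cc'): parent n5 fail=0; on 'c' 0 → fail=5;  out {6}∪∅={6}
  n3('aaa'): parent n2 fail=1; on 'a' 1 → fail=2;  out {3}∪∅={3}
  n8('aba'): parent n7 fail=11; on 'a' 11→0 → fail=1;  out ∅∪∅=∅
  n13('bbc'): parent n12 fail=11; on 'c' 11→0 → fail=5;  out ∅∪∅=∅
  n4('aaac'): parent n3 fail=2; on 'c' 2→1→0 → fail=5;  out {0}∪∅={0}
  n9('abac'): parent n8 fail=1; on 'c' 1→0 → fail=5;  out ∅∪∅=∅
  n14('bbcc'): parent n13 fail=5; on 'c' 5 → fail=15;  out {5}∪{6}={5,6}
  n10('abaca'): parent n9 fail=5; on 'a' 5 → fail=6;  out {2}∪{1}={1,2}

Run:
i=0 'a': node 0→1
i=1 'a': node 1→2
i=2 'a': node 2→3  ** P3@[0:2]
i=3 'c': node 3→4  ** P0@[0:3]
i=4 'b': node 4→11 (via fail)  ** P4@[4:4]
i=5 'c': node 11→5 (via fail)
i=6 'c': node 5→15  ** P6@[5:6]
i=7 'a': node 15→6 (via fail)  ** P1@[6:7]
i=8 'a': node 6→2 (via fail)
i=9 'a': node 2→3  ** P3@[7:9]
i=10 'a': node 3→3 (via fail)  ** P3@[8:10]
i=11 'a': node 3→3 (via fail)  ** P3@[9:11]
i=12 'a': node 3→3 (via fail)  ** P3@[10:12]
i=13 'c': node 3→4  ** P0@[10:13]
i=14 'c': node 4→15 (via fail)  ** P6@[13:14]
i=15 'a': node 15→6 (via fail)  ** P1@[14:15]
i=16 'c': node 6→5 (via fail)
i=17 'c': node 5→15  ** P6@[16:17]
i=18 'c': node 15→15 (via fail)  ** P6@[17:18]
i=19 'a': node 15→6 (via fail)  ** P1@[18:19]
i=20 'b': node 6→7 (via fail)  ** P4@[20:20]
i=21 'a': node 7→8
i=22 'c': node 8→9
i=23 'a': node 9→10  ** P1@[22:23],P2@[19:23]
i=24 'b': node 10→7 (via fail)  ** P4@[24:24]
i=25 'b': node 7→12 (via fail)  ** P4@[25:25]
i=26 'a': node 12→1 (via fail)
i=27 'a': node 1→2
i=28 'a': node 2→3  ** P3@[26:28]
i=29 'c': node 3→4  ** P0@[26:29]
i=30 'c': node 4→15 (via fail)  ** P6@[29:30]
i=31 'b': node 15→11 (via fail)  ** P4@[31:31]
i=32 'b': node 11→12  ** P4@[32:32]

All matches (sorted): [[2,3],[3,0],[4,4],[6,6],[7,1],[9,3],[10,3],[11,3],[12,3],[13,0],[14,6],[15,1],[17,6],[18,6],[19,1],[20,4],[23,1],[23,2],[24,4],[25,4],[28,3],[29,0],[30,6],[31,4],[32,4]]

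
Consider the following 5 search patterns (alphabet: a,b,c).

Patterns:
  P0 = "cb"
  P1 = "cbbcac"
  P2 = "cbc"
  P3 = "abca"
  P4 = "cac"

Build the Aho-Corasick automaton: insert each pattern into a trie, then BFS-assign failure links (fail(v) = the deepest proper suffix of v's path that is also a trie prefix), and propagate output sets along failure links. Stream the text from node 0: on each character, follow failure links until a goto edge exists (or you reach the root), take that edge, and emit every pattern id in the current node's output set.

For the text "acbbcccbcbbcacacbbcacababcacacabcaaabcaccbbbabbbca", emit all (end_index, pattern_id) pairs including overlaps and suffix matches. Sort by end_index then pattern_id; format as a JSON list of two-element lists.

Build automaton:
Trie (insert patterns):
  n0 'ε': a→8 c→1
  n1 'c': a→12 b→2
  n2 'cb': b→3 c→7  [P0 ends]
  n3 'cbb': c→4
  n4 'cbbc': a→5
  n5 'cbbca': c→6
  n6 'cbbcac': ·  [P1 ends]
  n7 'cbc': ·  [P2 ends]
  n8 'a': b→9
  n9 'ab': c→10
  n10 'abc': a→11
  n11 'abca': ·  [P3 ends]
  n12 'ca': c→13
  n13 'cac': ·  [P4 ends]

Failure links (BFS by depth):
  n1('c'): parent n0 fail=0; on 'c' 0 → fail=0;  out ∅∪∅=∅
  n8('a'): parent n0 fail=0; on 'a' 0 → fail=0;  out ∅∪∅=∅
  n2('cb'): parent n1 fail=0; on 'b' 0 → fail=0;  out {0}∪∅={0}
  n9('ab'): parent n8 fail=0; on 'b' 0 → fail=0;  out ∅∪∅=∅
  n12('ca'): parent n1 fail=0; on 'a' 0 → fail=8;  out ∅∪∅=∅
  n3('cbb'): parent n2 fail=0; on 'b' 0 → fail=0;  out ∅∪∅=∅
  n7('cbc'): parent n2 fail=0; on 'c' 0 → fail=1;  out {2}∪∅={2}
  n10('abc'): parent n9 fail=0; on 'c' 0 → fail=1;  out ∅∪∅=∅
  n13('cac'): parent n12 fail=8; on 'c' 8→0 → fail=1;  out {4}∪∅={4}
  n4('cbbc'): parent n3 fail=0; on 'c' 0 → fail=1;  out ∅∪∅=∅
  n11('abca'): parent n10 fail=1; on 'a' 1 → fail=12;  out {3}∪∅={3}
  n5('cbbca'): parent n4 fail=1; on 'a' 1 → fail=12;  out ∅∪∅=∅
  n6('cbbcac'): parent n5 fail=12; on 'c' 12 → fail=13;  out {1}∪{4}={1,4}

Text stream:
[0] read 'a'  n0⇒n8
[1] read 'c'  n8⇒n1 (fail-walked)
[2] read 'b'  n1⇒n2  emit P0@[1:2]
[3] read 'b'  n2⇒n3
[4] read 'c'  n3⇒n4
[5] read 'c'  n4⇒n1 (fail-walked)
[6] read 'c'  n1⇒n1 (fail-walked)
[7] read 'b'  n1⇒n2  emit P0@[6:7]
[8] read 'c'  n2⇒n7  emit P2@[6:8]
[9] read 'b'  n7⇒n2 (fail-walked)  emit P0@[8:9]
[10] read 'b'  n2⇒n3
[11] read 'c'  n3⇒n4
[12] read 'a'  n4⇒n5
[13] read 'c'  n5⇒n6  emit P1@[8:13],P4@[11:13]
[14] read 'a'  n6⇒n12 (fail-walked)
[15] read 'c'  n12⇒n13  emit P4@[13:15]
[16] read 'b'  n13⇒n2 (fail-walked)  emit P0@[15:16]
[17] read 'b'  n2⇒n3
[18] read 'c'  n3⇒n4
[19] read 'a'  n4⇒n5
[20] read 'c'  n5⇒n6  emit P1@[15:20],P4@[18:20]
[21] read 'a'  n6⇒n12 (fail-walked)
[22] read 'b'  n12⇒n9 (fail-walked)
[23] read 'a'  n9⇒n8 (fail-walked)
[24] read 'b'  n8⇒n9
[25] read 'c'  n9⇒n10
[26] read 'a'  n10⇒n11  emit P3@[23:26]
[27] read 'c'  n11⇒n13 (fail-walked)  emit P4@[25:27]
[28] read 'a'  n13⇒n12 (fail-walked)
[29] read 'c'  n12⇒n13  emit P4@[27:29]
[30] read 'a'  n13⇒n12 (fail-walked)
[31] read 'b'  n12⇒n9 (fail-walked)
[32] read 'c'  n9⇒n10
[33] read 'a'  n10⇒n11  emit P3@[30:33]
[34] read 'a'  n11⇒n8 (fail-walked)
[35] read 'a'  n8⇒n8 (fail-walked)
[36] read 'b'  n8⇒n9
[37] read 'c'  n9⇒n10
[38] read 'a'  n10⇒n11  emit P3@[35:38]
[39] read 'c'  n11⇒n13 (fail-walked)  emit P4@[37:39]
[40] read 'c'  n13⇒n1 (fail-walked)
[41] read 'b'  n1⇒n2  emit P0@[40:41]
[42] read 'b'  n2⇒n3
[43] read 'b'  n3⇒n0 (fail-walked)
[44] read 'a'  n0⇒n8
[45] read 'b'  n8⇒n9
[46] read 'b'  n9⇒n0 (fail-walked)
[47] read 'b'  n0⇒n0
[48] read 'c'  n0⇒n1
[49] read 'a'  n1⇒n12

Matches: [[2,0],[7,0],[8,2],[9,0],[13,1],[13,4],[15,4],[16,0],[20,1],[20,4],[26,3],[27,4],[29,4],[33,3],[38,3],[39,4],[41,0]]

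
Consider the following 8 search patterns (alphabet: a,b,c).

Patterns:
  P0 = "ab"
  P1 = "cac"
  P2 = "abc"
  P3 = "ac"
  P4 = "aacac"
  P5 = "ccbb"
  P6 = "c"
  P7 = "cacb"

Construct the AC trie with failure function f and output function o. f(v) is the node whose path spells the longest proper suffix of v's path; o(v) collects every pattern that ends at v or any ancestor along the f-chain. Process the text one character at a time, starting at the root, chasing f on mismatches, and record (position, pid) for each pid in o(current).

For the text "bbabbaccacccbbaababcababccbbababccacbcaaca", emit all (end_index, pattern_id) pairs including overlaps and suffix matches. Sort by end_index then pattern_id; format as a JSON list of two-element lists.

Build:
Trie nodes:
  n0 'ε': a→1 c→3
  n1 'a': a→8 b→2 c→7
  n2 'ab': c→6  [P0 ends]
  n3 'c': a→4 c→12  [P6 ends]
  n4 'ca': c→5
  n5 'cac': b→15  [P1 ends]
  n6 'abc': ·  [P2 ends]
  n7 'ac': ·  [P3 ends]
  n8 'aa': c→9
  n9 'aac': a→10
  n10 'aaca': c→11
  n11 'aacac': ·  [P4 ends]
  n12 'cc': b→13
  n13 'ccb': b→14
  n14 'ccbb': ·  [P5 ends]
  n15 'cacb': ·  [P7 ends]

BFS fail/out derivation:
  n1('a'): parent n0 fail=0; on 'a' 0 → fail=0;  out ∅∪∅=∅
  n3('c'): parent n0 fail=0; on 'c' 0 → fail=0;  out {6}∪∅={6}
  n2('ab'): parent n1 fail=0; on 'b' 0 → fail=0;  out {0}∪∅={0}
  n4('ca'): parent n3 fail=0; on 'a' 0 → fail=1;  out ∅∪∅=∅
  n7('ac'): parent n1 fail=0; on 'c' 0 → fail=3;  out {3}∪{6}={3,6}
  n8('aa'): parent n1 fail=0; on 'a' 0 → fail=1;  out ∅∪∅=∅
  n12('cc'): parent n3 fail=0; on 'c' 0 → fail=3;  out ∅∪{6}={6}
  n5('cac'): parent n4 fail=1; on 'c' 1 → fail=7;  out {1}∪{3,6}={1,3,6}
  n6('abc'): parent n2 fail=0; on 'c' 0 → fail=3;  out {2}∪{6}={2,6}
  n9('aac'): parent n8 fail=1; on 'c' 1 → fail=7;  out ∅∪{3,6}={3,6}
  n13('ccb'): parent n12 fail=3; on 'b' 3→0 → fail=0;  out ∅∪∅=∅
  n10('aaca'): parent n9 fail=7; on 'a' 7→3 → fail=4;  out ∅∪∅=∅
  n14('ccbb'): parent n13 fail=0; on 'b' 0 → fail=0;  out {5}∪∅={5}
  n15('cacb'): parent n5 fail=7; on 'b' 7→3→0 → fail=0;  out {7}∪∅={7}
  n11('aacac'): parent n10 fail=4; on 'c' 4 → fail=5;  out {4}∪{1,3,6}={1,3,4,6}

Text stream:
i=0 'b': node 0→0
i=1 'b': node 0→0
i=2 'a': node 0→1
i=3 'b': node 1→2  ** P0@[2:3]
i=4 'b': node 2→0 ·f
i=5 'a': node 0→1
i=6 'c': node 1→7  ** P3@[5:6],P6@[6:6]
i=7 'c': node 7→12 ·f  ** P6@[7:7]
i=8 'a': node 12→4 ·f
i=9 'c': node 4→5  ** P1@[7:9],P3@[8:9],P6@[9:9]
i=10 'c': node 5→12 ·f  ** P6@[10:10]
i=11 'c': node 12→12 ·f  ** P6@[11:11]
i=12 'b': node 12→13
i=13 'b': node 13→14  ** P5@[10:13]
i=14 'a': node 14→1 ·f
i=15 'a': node 1→8
i=16 'b': node 8→2 ·f  ** P0@[15:16]
i=17 'a': node 2→1 ·f
i=18 'b': node 1→2  ** P0@[17:18]
i=19 'c': node 2→6  ** P2@[17:19],P6@[19:19]
i=20 'a': node 6→4 ·f
i=21 'b': node 4→2 ·f  ** P0@[20:21]
i=22 'a': node 2→1 ·f
i=23 'b': node 1→2  ** P0@[22:23]
i=24 'c': node 2→6  ** P2@[22:24],P6@[24:24]
i=25 'c': node 6→12 ·f  ** P6@[25:25]
i=26 'b': node 12→13
i=27 'b': node 13→14  ** P5@[24:27]
i=28 'a': node 14→1 ·f
i=29 'b': node 1→2  ** P0@[28:29]
i=30 'a': node 2→1 ·f
i=31 'b': node 1→2  ** P0@[30:31]
i=32 'c': node 2→6  ** P2@[30:32],P6@[32:32]
i=33 'c': node 6→12 ·f  ** P6@[33:33]
i=34 'a': node 12→4 ·f
i=35 'c': node 4→5  ** P1@[33:35],P3@[34:35],P6@[35:35]
i=36 'b': node 5→15  ** P7@[33:36]
i=37 'c': node 15→3 ·f  ** P6@[37:37]
i=38 'a': node 3→4
i=39 'a': node 4→8 ·f
i=40 'c': node 8→9  ** P3@[39:40],P6@[40:40]
i=41 'a': node 9→10

Matches: [[3,0],[6,3],[6,6],[7,6],[9,1],[9,3],[9,6],[10,6],[11,6],[13,5],[16,0],[18,0],[19,2],[19,6],[21,0],[23,0],[24,2],[24,6],[25,6],[27,5],[29,0],[31,0],[32,2],[32,6],[33,6],[35,1],[35,3],[35,6],[36,7],[37,6],[40,3],[40,6]]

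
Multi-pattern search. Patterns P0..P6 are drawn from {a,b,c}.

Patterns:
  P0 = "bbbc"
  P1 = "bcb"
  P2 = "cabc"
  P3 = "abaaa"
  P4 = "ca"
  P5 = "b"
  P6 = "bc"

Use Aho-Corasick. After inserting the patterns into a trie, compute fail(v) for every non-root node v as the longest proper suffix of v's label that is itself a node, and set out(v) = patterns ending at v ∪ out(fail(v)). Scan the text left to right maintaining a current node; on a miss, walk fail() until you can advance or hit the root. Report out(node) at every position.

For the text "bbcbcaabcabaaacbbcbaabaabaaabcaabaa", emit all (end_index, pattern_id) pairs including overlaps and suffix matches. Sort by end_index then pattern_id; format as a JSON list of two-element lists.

Build:
Trie (insert patterns):
  n0 'ε': a→11 b→1 c→7
  n1 'b': b→2 c→5  [P5 ends]
  n2 'bb': b→3
  n3 'bbb': c→4
  n4 'bbbc': ·  [P0 ends]
  n5 'bc': b→6  [P6 ends]
  n6 'bcb': ·  [P1 ends]
  n7 'c': a→8
  n8 'ca': b→9  [P4 ends]
  n9 'cab': c→10
  n10 'cabc': ·  [P2 ends]
  n11 'a': b→12
  n12 'ab': a→13
  n13 'aba': a→14
  n14 'abaa': a→15
  n15 'abaaa': ·  [P3 ends]

BFS fail/out derivation:
  n1('b'): parent n0 fail=0; on 'b' 0 → fail=0;  out {5}∪∅={5}
  n7('c'): parent n0 fail=0; on 'c' 0 → fail=0;  out ∅∪∅=∅
  n11('a'): parent n0 fail=0; on 'a' 0 → fail=0;  out ∅∪∅=∅
  n2('bb'): parent n1 fail=0; on 'b' 0 → fail=1;  out ∅∪{5}={5}
  n5('bc'): parent n1 fail=0; on 'c' 0 → fail=7;  out {6}∪∅={6}
  n8('ca'): parent n7 fail=0; on 'a' 0 → fail=11;  out {4}∪∅={4}
  n12('ab'): parent n11 fail=0; on 'b' 0 → fail=1;  out ∅∪{5}={5}
  n3('bbb'): parent n2 fail=1; on 'b' 1 → fail=2;  out ∅∪{5}={5}
  n6('bcb'): parent n5 fail=7; on 'b' 7→0 → fail=1;  out {1}∪{5}={1,5}
  n9('cab'): parent n8 fail=11; on 'b' 11 → fail=12;  out ∅∪{5}={5}
  n13('aba'): parent n12 fail=1; on 'a' 1→0 → fail=11;  out ∅∪∅=∅
  n4('bbbc'): parent n3 fail=2; on 'c' 2→1 → fail=5;  out {0}∪{6}={0,6}
  n10('cabc'): parent n9 fail=12; on 'c' 12→1 → fail=5;  out {2}∪{6}={2,6}
  n14('abaa'): parent n13 fail=11; on 'a' 11→0 → fail=11;  out ∅∪∅=∅
  n15('abaaa'): parent n14 fail=11; on 'a' 11→0 → fail=11;  out {3}∪∅={3}

Text stream:
pos 0 'b': at 1  → match P5@[0:0]
pos 1 'b': at 2  → match P5@[1:1]
pos 2 'c': at 5 ·f  → match P6@[1:2]
pos 3 'b': at 6  → match P1@[1:3],P5@[3:3]
pos 4 'c': at 5 ·f  → match P6@[3:4]
pos 5 'a': at 8 ·f  → match P4@[4:5]
pos 6 'a': at 11 ·f
pos 7 'b': at 12  → match P5@[7:7]
pos 8 'c': at 5 ·f  → match P6@[7:8]
pos 9 'a': at 8 ·f  → match P4@[8:9]
pos 10 'b': at 9  → match P5@[10:10]
pos 11 'a': at 13 ·f
pos 12 'a': at 14
pos 13 'a': at 15  → match P3@[9:13]
pos 14 'c': at 7 ·f
pos 15 'b': at 1 ·f  → match P5@[15:15]
pos 16 'b': at 2  → match P5@[16:16]
pos 17 'c': at 5 ·f  → match P6@[16:17]
pos 18 'b': at 6  → match P1@[16:18],P5@[18:18]
pos 19 'a': at 11 ·f
pos 20 'a': at 11 ·f
pos 21 'b': at 12  → match P5@[21:21]
pos 22 'a': at 13
pos 23 'a': at 14
pos 24 'b': at 12 ·f  → match P5@[24:24]
pos 25 'a': at 13
pos 26 'a': at 14
pos 27 'a': at 15  → match P3@[23:27]
pos 28 'b': at 12 ·f  → match P5@[28:28]
pos 29 'c': at 5 ·f  → match P6@[28:29]
pos 30 'a': at 8 ·f  → match P4@[29:30]
pos 31 'a': at 11 ·f
pos 32 'b': at 12  → match P5@[32:32]
pos 33 'a': at 13
pos 34 'a': at 14

All matches (sorted): [[0,5],[1,5],[2,6],[3,1],[3,5],[4,6],[5,4],[7,5],[8,6],[9,4],[10,5],[13,3],[15,5],[16,5],[17,6],[18,1],[18,5],[21,5],[24,5],[27,3],[28,5],[29,6],[30,4],[32,5]]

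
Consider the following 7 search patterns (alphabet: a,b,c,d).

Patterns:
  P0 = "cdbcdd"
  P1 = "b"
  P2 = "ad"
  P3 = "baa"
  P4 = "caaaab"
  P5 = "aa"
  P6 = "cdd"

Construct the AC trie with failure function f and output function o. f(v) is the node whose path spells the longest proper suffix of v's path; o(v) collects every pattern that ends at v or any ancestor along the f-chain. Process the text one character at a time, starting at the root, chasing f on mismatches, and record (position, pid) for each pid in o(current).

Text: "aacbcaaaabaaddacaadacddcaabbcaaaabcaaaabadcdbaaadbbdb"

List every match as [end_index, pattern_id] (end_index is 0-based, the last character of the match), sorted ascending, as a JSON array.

Build:
Trie (insert patterns):
  0='ε' goto a→8 b→7 c→1
  1='c' goto a→12 d→2
  2='cd' goto b→3 d→18
  3='cdb' goto c→4
  4='cdbc' goto d→5
  5='cdbcd' goto d→6
  6='cdbcdd' goto ·  [P0 ends]
  7='b' goto a→10  [P1 ends]
  8='a' goto a→17 d→9
  9='ad' goto ·  [P2 ends]
  10='ba' goto a→11
  11='baa' goto ·  [P3 ends]
  12='ca' goto a→13
  13='caa' goto a→14
  14='caaa' goto a→15
  15='caaaa' goto b→16
  16='caaaab' goto ·  [P4 ends]
  17='aa' goto ·  [P5 ends]
  18='cdd' goto ·  [P6 ends]

BFS fail/out derivation:
  n1('c'): parent n0 fail=0; on 'c' 0 → fail=0;  out ∅∪∅=∅
  n7('b'): parent n0 fail=0; on 'b' 0 → fail=0;  out {1}∪∅={1}
  n8('a'): parent n0 fail=0; on 'a' 0 → fail=0;  out ∅∪∅=∅
  n2('cd'): parent n1 fail=0; on 'd' 0 → fail=0;  out ∅∪∅=∅
  n9('ad'): parent n8 fail=0; on 'd' 0 → fail=0;  out {2}∪∅={2}
  n10('ba'): parent n7 fail=0; on 'a' 0 → fail=8;  out ∅∪∅=∅
  n12('ca'): parent n1 fail=0; on 'a' 0 → fail=8;  out ∅∪∅=∅
  n17('aa'): parent n8 fail=0; on 'a' 0 → fail=8;  out {5}∪∅={5}
  n3('cdb'): parent n2 fail=0; on 'b' 0 → fail=7;  out ∅∪{1}={1}
  n11('baa'): parent n10 fail=8; on 'a' 8 → fail=17;  out {3}∪{5}={3,5}
  n13('caa'): parent n12 fail=8; on 'a' 8 → fail=17;  out ∅∪{5}={5}
  n18('cdd'): parent n2 fail=0; on 'd' 0 → fail=0;  out {6}∪∅={6}
  n4('cdbc'): parent n3 fail=7; on 'c' 7→0 → fail=1;  out ∅∪∅=∅
  n14('caaa'): parent n13 fail=17; on 'a' 17→8 → fail=17;  out ∅∪{5}={5}
  n5('cdbcd'): parent n4 fail=1; on 'd' 1 → fail=2;  out ∅∪∅=∅
  n15('caaaa'): parent n14 fail=17; on 'a' 17→8 → fail=17;  out ∅∪{5}={5}
  n6('cdbcdd'): parent n5 fail=2; on 'd' 2 → fail=18;  out {0}∪{6}={0,6}
  n16('caaaab'): parent n15 fail=17; on 'b' 17→8→0 → fail=7;  out {4}∪{1}={1,4}

Run:
pos 0 'a': at 8
pos 1 'a': at 17  ** P5@[0:1]
pos 2 'c': at 1 ·f
pos 3 'b': at 7 ·f  ** P1@[3:3]
pos 4 'c': at 1 ·f
pos 5 'a': at 12
pos 6 'a': at 13  ** P5@[5:6]
pos 7 'a': at 14  ** P5@[6:7]
pos 8 'a': at 15  ** P5@[7:8]
pos 9 'b': at 16  ** P1@[9:9],P4@[4:9]
pos 10 'a': at 10 ·f
pos 11 'a': at 11  ** P3@[9:11],P5@[10:11]
pos 12 'd': at 9 ·f  ** P2@[11:12]
pos 13 'd': at 0 ·f
pos 14 'a': at 8
pos 15 'c': at 1 ·f
pos 16 'a': at 12
pos 17 'a': at 13  ** P5@[16:17]
pos 18 'd': at 9 ·f  ** P2@[17:18]
pos 19 'a': at 8 ·f
pos 20 'c': at 1 ·f
pos 21 'd': at 2
pos 22 'd': at 18  ** P6@[20:22]
pos 23 'c': at 1 ·f
pos 24 'a': at 12
pos 25 'a': at 13  ** P5@[24:25]
pos 26 'b': at 7 ·f  ** P1@[26:26]
pos 27 'b': at 7 ·f  ** P1@[27:27]
pos 28 'c': at 1 ·f
pos 29 'a': at 12
pos 30 'a': at 13  ** P5@[29:30]
pos 31 'a': at 14  ** P5@[30:31]
pos 32 'a': at 15  ** P5@[31:32]
pos 33 'b': at 16  ** P1@[33:33],P4@[28:33]
pos 34 'c': at 1 ·f
pos 35 'a': at 12
pos 36 'a': at 13  ** P5@[35:36]
pos 37 'a': at 14  ** P5@[36:37]
pos 38 'a': at 15  ** P5@[37:38]
pos 39 'b': at 16  ** P1@[39:39],P4@[34:39]
pos 40 'a': at 10 ·f
pos 41 'd': at 9 ·f  ** P2@[40:41]
pos 42 'c': at 1 ·f
pos 43 'd': at 2
pos 44 'b': at 3  ** P1@[44:44]
pos 45 'a': at 10 ·f
pos 46 'a': at 11  ** P3@[44:46],P5@[45:46]
pos 47 'a': at 17 ·f  ** P5@[46:47]
pos 48 'd': at 9 ·f  ** P2@[47:48]
pos 49 'b': at 7 ·f  ** P1@[49:49]
pos 50 'b': at 7 ·f  ** P1@[50:50]
pos 51 'd': at 0 ·f
pos 52 'b': at 7  ** P1@[52:52]

Matches: [[1,5],[3,1],[6,5],[7,5],[8,5],[9,1],[9,4],[11,3],[11,5],[12,2],[17,5],[18,2],[22,6],[25,5],[26,1],[27,1],[30,5],[31,5],[32,5],[33,1],[33,4],[36,5],[37,5],[38,5],[39,1],[39,4],[41,2],[44,1],[46,3],[46,5],[47,5],[48,2],[49,1],[50,1],[52,1]]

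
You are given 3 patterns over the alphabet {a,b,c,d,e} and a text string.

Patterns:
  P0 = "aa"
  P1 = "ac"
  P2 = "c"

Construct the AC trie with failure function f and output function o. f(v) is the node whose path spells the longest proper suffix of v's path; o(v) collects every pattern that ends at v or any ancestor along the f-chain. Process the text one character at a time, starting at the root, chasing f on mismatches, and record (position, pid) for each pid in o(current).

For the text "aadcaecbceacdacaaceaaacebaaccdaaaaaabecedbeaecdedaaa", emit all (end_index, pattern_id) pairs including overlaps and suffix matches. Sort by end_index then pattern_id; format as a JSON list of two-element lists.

Construct AC machine:
Trie nodes:
  0='ε' goto a→1 c→4
  1='a' goto a→2 c→3
  2='aa' goto ·  [P0 ends]
  3='ac' goto ·  [P1 ends]
  4='c' goto ·  [P2 ends]

BFS fail/out derivation:
  fail(1) 'a': from fail(0)=0 chase 'a': 0 ⇒ 0;  out=∅∪out(0)=∅
  fail(4) 'c': from fail(0)=0 chase 'c': 0 ⇒ 0;  out={2}∪out(0)={2}
  fail(2) 'aa': from fail(1)=0 chase 'a': 0 ⇒ 1;  out={0}∪out(1)={0}
  fail(3) 'ac': from fail(1)=0 chase 'c': 0 ⇒ 4;  out={1}∪out(4)={1,2}

Text stream:
i=0 'a': node 0→1
i=1 'a': node 1→2  → match P0@[0:1]
i=2 'd': node 2→0 ·f
i=3 'c': node 0→4  → match P2@[3:3]
i=4 'a': node 4→1 ·f
i=5 'e': node 1→0 ·f
i=6 'c': node 0→4  → match P2@[6:6]
i=7 'b': node 4→0 ·f
i=8 'c': node 0→4  → match P2@[8:8]
i=9 'e': node 4→0 ·f
i=10 'a': node 0→1
i=11 'c': node 1→3  → match P1@[10:11],P2@[11:11]
i=12 'd': node 3→0 ·f
i=13 'a': node 0→1
i=14 'c': node 1→3  → match P1@[13:14],P2@[14:14]
i=15 'a': node 3→1 ·f
i=16 'a': node 1→2  → match P0@[15:16]
i=17 'c': node 2→3 ·f  → match P1@[16:17],P2@[17:17]
i=18 'e': node 3→0 ·f
i=19 'a': node 0→1
i=20 'a': node 1→2  → match P0@[19:20]
i=21 'a': node 2→2 ·f  → match P0@[20:21]
i=22 'c': node 2→3 ·f  → match P1@[21:22],P2@[22:22]
i=23 'e': node 3→0 ·f
i=24 'b': node 0→0
i=25 'a': node 0→1
i=26 'a': node 1→2  → match P0@[25:26]
i=27 'c': node 2→3 ·f  → match P1@[26:27],P2@[27:27]
i=28 'c': node 3→4 ·f  → match P2@[28:28]
i=29 'd': node 4→0 ·f
i=30 'a': node 0→1
i=31 'a': node 1→2  → match P0@[30:31]
i=32 'a': node 2→2 ·f  → match P0@[31:32]
i=33 'a': node 2→2 ·f  → match P0@[32:33]
i=34 'a': node 2→2 ·f  → match P0@[33:34]
i=35 'a': node 2→2 ·f  → match P0@[34:35]
i=36 'b': node 2→0 ·f
i=37 'e': node 0→0
i=38 'c': node 0→4  → match P2@[38:38]
i=39 'e': node 4→0 ·f
i=40 'd': node 0→0
i=41 'b': node 0→0
i=42 'e': node 0→0
i=43 'a': node 0→1
i=44 'e': node 1→0 ·f
i=45 'c': node 0→4  → match P2@[45:45]
i=46 'd': node 4→0 ·f
i=47 'e': node 0→0
i=48 'd': node 0→0
i=49 'a': node 0→1
i=50 'a': node 1→2  → match P0@[49:50]
i=51 'a': node 2→2 ·f  → match P0@[50:51]

Result: [[1,0],[3,2],[6,2],[8,2],[11,1],[11,2],[14,1],[14,2],[16,0],[17,1],[17,2],[20,0],[21,0],[22,1],[22,2],[26,0],[27,1],[27,2],[28,2],[31,0],[32,0],[33,0],[34,0],[35,0],[38,2],[45,2],[50,0],[51,0]]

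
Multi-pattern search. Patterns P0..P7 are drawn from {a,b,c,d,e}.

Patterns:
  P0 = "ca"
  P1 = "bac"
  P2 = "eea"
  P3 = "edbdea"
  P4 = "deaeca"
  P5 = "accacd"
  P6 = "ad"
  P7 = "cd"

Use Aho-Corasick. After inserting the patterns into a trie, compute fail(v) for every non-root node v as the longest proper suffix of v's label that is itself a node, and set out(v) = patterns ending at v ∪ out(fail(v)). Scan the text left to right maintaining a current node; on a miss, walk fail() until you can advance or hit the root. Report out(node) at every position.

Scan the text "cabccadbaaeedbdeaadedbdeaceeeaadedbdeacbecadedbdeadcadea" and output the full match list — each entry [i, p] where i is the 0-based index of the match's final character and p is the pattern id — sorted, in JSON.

Build automaton:
Trie (insert patterns):
  0='ε' goto a→20 b→3 c→1 d→14 e→6
  1='c' goto a→2 d→27
  2='ca' goto ·  [P0 ends]
  3='b' goto a→4
  4='ba' goto c→5
  5='bac' goto ·  [P1 ends]
  6='e' goto d→9 e→7
  7='ee' goto a→8
  8='eea' goto ·  [P2 ends]
  9='ed' goto b→10
  10='edb' goto d→11
  11='edbd' goto e→12
  12='edbde' goto a→13
  13='edbdea' goto ·  [P3 ends]
  14='d' goto e→15
  15='de' goto a→16
  16='dea' goto e→17
  17='deae' goto c→18
  18='deaec' goto a→19
  19='deaeca' goto ·  [P4 ends]
  20='a' goto c→21 d→26
  21='ac' goto c→22
  22='acc' goto a→23
  23='acca' goto c→24
  24='accac' goto d→25
  25='accacd' goto ·  [P5 ends]
  26='ad' goto ·  [P6 ends]
  27='cd' goto ·  [P7 ends]

Failure links (BFS by depth):
  fail(1) 'c': from fail(0)=0 chase 'c': 0 ⇒ 0;  out=∅∪out(0)=∅
  fail(3) 'b': from fail(0)=0 chase 'b': 0 ⇒ 0;  out=∅∪out(0)=∅
  fail(6) 'e': from fail(0)=0 chase 'e': 0 ⇒ 0;  out=∅∪out(0)=∅
  fail(14) 'd': from fail(0)=0 chase 'd': 0 ⇒ 0;  out=∅∪out(0)=∅
  fail(20) 'a': from fail(0)=0 chase 'a': 0 ⇒ 0;  out=∅∪out(0)=∅
  fail(2) 'ca': from fail(1)=0 chase 'a': 0 ⇒ 20;  out={0}∪out(20)={0}
  fail(4) 'ba': from fail(3)=0 chase 'a': 0 ⇒ 20;  out=∅∪out(20)=∅
  fail(7) 'ee': from fail(6)=0 chase 'e': 0 ⇒ 6;  out=∅∪out(6)=∅
  fail(9) 'ed': from fail(6)=0 chase 'd': 0 ⇒ 14;  out=∅∪out(14)=∅
  fail(15) 'de': from fail(14)=0 chase 'e': 0 ⇒ 6;  out=∅∪out(6)=∅
  fail(21) 'ac': from fail(20)=0 chase 'c': 0 ⇒ 1;  out=∅∪out(1)=∅
  fail(26) 'ad': from fail(20)=0 chase 'd': 0 ⇒ 14;  out={6}∪out(14)={6}
  fail(27) 'cd': from fail(1)=0 chase 'd': 0 ⇒ 14;  out={7}∪out(14)={7}
  fail(5) 'bac': from fail(4)=20 chase 'c': 20 ⇒ 21;  out={1}∪out(21)={1}
  fail(8) 'eea': from fail(7)=6 chase 'a': 6→0 ⇒ 20;  out={2}∪out(20)={2}
  fail(10) 'edb': from fail(9)=14 chase 'b': 14→0 ⇒ 3;  out=∅∪out(3)=∅
  fail(16) 'dea': from fail(15)=6 chase 'a': 6→0 ⇒ 20;  out=∅∪out(20)=∅
  fail(22) 'acc': from fail(21)=1 chase 'c': 1→0 ⇒ 1;  out=∅∪out(1)=∅
  fail(11) 'edbd': from fail(10)=3 chase 'd': 3→0 ⇒ 14;  out=∅∪out(14)=∅
  fail(17) 'deae': from fail(16)=20 chase 'e': 20→0 ⇒ 6;  out=∅∪out(6)=∅
  fail(23) 'acca': from fail(22)=1 chase 'a': 1 ⇒ 2;  out=∅∪out(2)={0}
  fail(12) 'edbde': from fail(11)=14 chase 'e': 14 ⇒ 15;  out=∅∪out(15)=∅
  fail(18) 'deaec': from fail(17)=6 chase 'c': 6→0 ⇒ 1;  out=∅∪out(1)=∅
  fail(24) 'accac': from fail(23)=2 chase 'c': 2→20 ⇒ 21;  out=∅∪out(21)=∅
  fail(13) 'edbdea': from fail(12)=15 chase 'a': 15 ⇒ 16;  out={3}∪out(16)={3}
  fail(19) 'deaeca': from fail(18)=1 chase 'a': 1 ⇒ 2;  out={4}∪out(2)={0,4}
  fail(25) 'accacd': from fail(24)=21 chase 'd': 21→1 ⇒ 27;  out={5}∪out(27)={5,7}

Text stream:
[0] read 'c'  n0⇒n1
[1] read 'a'  n1⇒n2  → match P0@[0:1]
[2] read 'b'  n2⇒n3 (fail-walked)
[3] read 'c'  n3⇒n1 (fail-walked)
[4] read 'c'  n1⇒n1 (fail-walked)
[5] read 'a'  n1⇒n2  → match P0@[4:5]
[6] read 'd'  n2⇒n26 (fail-walked)  → match P6@[5:6]
[7] read 'b'  n26⇒n3 (fail-walked)
[8] read 'a'  n3⇒n4
[9] read 'a'  n4⇒n20 (fail-walked)
[10] read 'e'  n20⇒n6 (fail-walked)
[11] read 'e'  n6⇒n7
[12] read 'd'  n7⇒n9 (fail-walked)
[13] read 'b'  n9⇒n10
[14] read 'd'  n10⇒n11
[15] read 'e'  n11⇒n12
[16] read 'a'  n12⇒n13  → match P3@[11:16]
[17] read 'a'  n13⇒n20 (fail-walked)
[18] read 'd'  n20⇒n26  → match P6@[17:18]
[19] read 'e'  n26⇒n15 (fail-walked)
[20] read 'd'  n15⇒n9 (fail-walked)
[21] read 'b'  n9⇒n10
[22] read 'd'  n10⇒n11
[23] read 'e'  n11⇒n12
[24] read 'a'  n12⇒n13  → match P3@[19:24]
[25] read 'c'  n13⇒n21 (fail-walked)
[26] read 'e'  n21⇒n6 (fail-walked)
[27] read 'e'  n6⇒n7
[28] read 'e'  n7⇒n7 (fail-walked)
[29] read 'a'  n7⇒n8  → match P2@[27:29]
[30] read 'a'  n8⇒n20 (fail-walked)
[31] read 'd'  n20⇒n26  → match P6@[30:31]
[32] read 'e'  n26⇒n15 (fail-walked)
[33] read 'd'  n15⇒n9 (fail-walked)
[34] read 'b'  n9⇒n10
[35] read 'd'  n10⇒n11
[36] read 'e'  n11⇒n12
[37] read 'a'  n12⇒n13  → match P3@[32:37]
[38] read 'c'  n13⇒n21 (fail-walked)
[39] read 'b'  n21⇒n3 (fail-walked)
[40] read 'e'  n3⇒n6 (fail-walked)
[41] read 'c'  n6⇒n1 (fail-walked)
[42] read 'a'  n1⇒n2  → match P0@[41:42]
[43] read 'd'  n2⇒n26 (fail-walked)  → match P6@[42:43]
[44] read 'e'  n26⇒n15 (fail-walked)
[45] read 'd'  n15⇒n9 (fail-walked)
[46] read 'b'  n9⇒n10
[47] read 'd'  n10⇒n11
[48] read 'e'  n11⇒n12
[49] read 'a'  n12⇒n13  → match P3@[44:49]
[50] read 'd'  n13⇒n26 (fail-walked)  → match P6@[49:50]
[51] read 'c'  n26⇒n1 (fail-walked)
[52] read 'a'  n1⇒n2  → match P0@[51:52]
[53] read 'd'  n2⇒n26 (fail-walked)  → match P6@[52:53]
[54] read 'e'  n26⇒n15 (fail-walked)
[55] read 'a'  n15⇒n16

Matches: [[1,0],[5,0],[6,6],[16,3],[18,6],[24,3],[29,2],[31,6],[37,3],[42,0],[43,6],[49,3],[50,6],[52,0],[53,6]]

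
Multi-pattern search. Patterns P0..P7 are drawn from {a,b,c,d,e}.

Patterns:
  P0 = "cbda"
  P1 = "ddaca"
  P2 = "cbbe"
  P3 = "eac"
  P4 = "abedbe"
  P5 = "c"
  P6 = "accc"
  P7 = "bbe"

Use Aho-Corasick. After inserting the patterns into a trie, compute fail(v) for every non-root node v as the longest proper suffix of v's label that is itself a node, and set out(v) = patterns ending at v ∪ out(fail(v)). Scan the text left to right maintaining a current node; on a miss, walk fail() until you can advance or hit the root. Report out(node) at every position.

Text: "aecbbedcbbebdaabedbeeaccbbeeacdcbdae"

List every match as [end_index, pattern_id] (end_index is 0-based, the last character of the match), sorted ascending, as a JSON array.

Build automaton:
Trie nodes:
  n0 'ε': a→15 b→24 c→1 d→5 e→12
  n1 'c': b→2  ←P5
  n2 'cb': b→10 d→3
  n3 'cbd': a→4
  n4 'cbda': ·  ←P0
  n5 'd': d→6
  n6 'dd': a→7
  n7 'dda': c→8
  n8 'ddac': a→9
  n9 'ddaca': ·  ←P1
  n10 'cbb': e→11
  n11 'cbbe': ·  ←P2
  n12 'e': a→13
  n13 'ea': c→14
  n14 'eac': ·  ←P3
  n15 'a': b→16 c→21
  n16 'ab': e→17
  n17 'abe': d→18
  n18 'abed': b→19
  n19 'abedb': e→20
  n20 'abedbe': ·  ←P4
  n21 'ac': c→22
  n22 'acc': c→23
  n23 'accc': ·  ←P6
  n24 'b': b→25
  n25 'bb': e→26
  n26 'bbe': ·  ←P7

Failure links (BFS by depth):
  n1('c'): parent n0 fail=0; on 'c' 0 → fail=0;  out {5}∪∅={5}
  n5('d'): parent n0 fail=0; on 'd' 0 → fail=0;  out ∅∪∅=∅
  n12('e'): parent n0 fail=0; on 'e' 0 → fail=0;  out ∅∪∅=∅
  n15('a'): parent n0 fail=0; on 'a' 0 → fail=0;  out ∅∪∅=∅
  n24('b'): parent n0 fail=0; on 'b' 0 → fail=0;  out ∅∪∅=∅
  n2('cb'): parent n1 fail=0; on 'b' 0 → fail=24;  out ∅∪∅=∅
  n6('dd'): parent n5 fail=0; on 'd' 0 → fail=5;  out ∅∪∅=∅
  n13('ea'): parent n12 fail=0; on 'a' 0 → fail=15;  out ∅∪∅=∅
  n16('ab'): parent n15 fail=0; on 'b' 0 → fail=24;  out ∅∪∅=∅
  n21('ac'): parent n15 fail=0; on 'c' 0 → fail=1;  out ∅∪{5}={5}
  n25('bb'): parent n24 fail=0; on 'b' 0 → fail=24;  out ∅∪∅=∅
  n3('cbd'): parent n2 fail=24; on 'd' 24→0 → fail=5;  out ∅∪∅=∅
  n7('dda'): parent n6 fail=5; on 'a' 5→0 → fail=15;  out ∅∪∅=∅
  n10('cbb'): parent n2 fail=24; on 'b' 24 → fail=25;  out ∅∪∅=∅
  n14('eac'): parent n13 fail=15; on 'c' 15 → fail=21;  out {3}∪{5}={3,5}
  n17('abe'): parent n16 fail=24; on 'e' 24→0 → fail=12;  out ∅∪∅=∅
  n22('acc'): parent n21 fail=1; on 'c' 1→0 → fail=1;  out ∅∪{5}={5}
  n26('bbe'): parent n25 fail=24; on 'e' 24→0 → fail=12;  out {7}∪∅={7}
  n4('cbda'): parent n3 fail=5; on 'a' 5→0 → fail=15;  out {0}∪∅={0}
  n8('ddac'): parent n7 fail=15; on 'c' 15 → fail=21;  out ∅∪{5}={5}
  n11('cbbe'): parent n10 fail=25; on 'e' 25 → fail=26;  out {2}∪{7}={2,7}
  n18('abed'): parent n17 fail=12; on 'd' 12→0 → fail=5;  out ∅∪∅=∅
  n23('accc'): parent n22 fail=1; on 'c' 1→0 → fail=1;  out {6}∪{5}={5,6}
  n9('ddaca'): parent n8 fail=21; on 'a' 21→1→0 → fail=15;  out {1}∪∅={1}
  n19('abedb'): parent n18 fail=5; on 'b' 5→0 → fail=24;  out ∅∪∅=∅
  n20('abedbe'): parent n19 fail=24; on 'e' 24→0 → fail=12;  out {4}∪∅={4}

Run:
[0] read 'a'  n0⇒n15
[1] read 'e'  n15⇒n12 (via fail)
[2] read 'c'  n12⇒n1 (via fail)  → match P5@[2:2]
[3] read 'b'  n1⇒n2
[4] read 'b'  n2⇒n10
[5] read 'e'  n10⇒n11  → match P2@[2:5],P7@[3:5]
[6] read 'd'  n11⇒n5 (via fail)
[7] read 'c'  n5⇒n1 (via fail)  → match P5@[7:7]
[8] read 'b'  n1⇒n2
[9] read 'b'  n2⇒n10
[10] read 'e'  n10⇒n11  → match P2@[7:10],P7@[8:10]
[11] read 'b'  n11⇒n24 (via fail)
[12] read 'd'  n24⇒n5 (via fail)
[13] read 'a'  n5⇒n15 (via fail)
[14] read 'a'  n15⇒n15 (via fail)
[15] read 'b'  n15⇒n16
[16] read 'e'  n16⇒n17
[17] read 'd'  n17⇒n18
[18] read 'b'  n18⇒n19
[19] read 'e'  n19⇒n20  → match P4@[14:19]
[20] read 'e'  n20⇒n12 (via fail)
[21] read 'a'  n12⇒n13
[22] read 'c'  n13⇒n14  → match P3@[20:22],P5@[22:22]
[23] read 'c'  n14⇒n22 (via fail)  → match P5@[23:23]
[24] read 'b'  n22⇒n2 (via fail)
[25] read 'b'  n2⇒n10
[26] read 'e'  n10⇒n11  → match P2@[23:26],P7@[24:26]
[27] read 'e'  n11⇒n12 (via fail)
[28] read 'a'  n12⇒n13
[29] read 'c'  n13⇒n14  → match P3@[27:29],P5@[29:29]
[30] read 'd'  n14⇒n5 (via fail)
[31] read 'c'  n5⇒n1 (via fail)  → match P5@[31:31]
[32] read 'b'  n1⇒n2
[33] read 'd'  n2⇒n3
[34] read 'a'  n3⇒n4  → match P0@[31:34]
[35] read 'e'  n4⇒n12 (via fail)

Matches: [[2,5],[5,2],[5,7],[7,5],[10,2],[10,7],[19,4],[22,3],[22,5],[23,5],[26,2],[26,7],[29,3],[29,5],[31,5],[34,0]]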